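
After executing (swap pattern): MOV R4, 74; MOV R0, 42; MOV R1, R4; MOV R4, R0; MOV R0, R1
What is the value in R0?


Register state trace (swap pattern):
  MOV R4, 74  → R4 = 74
  MOV R0, 42  → R0 = 42
  MOV R1, R4  → R1 = 74  (save R4)
  MOV R4, R0  → R4 = 42  (R4 gets R0's value)
  MOV R0, R1  → R0 = 74  (R0 gets saved value)
Final: R0 = 74

74


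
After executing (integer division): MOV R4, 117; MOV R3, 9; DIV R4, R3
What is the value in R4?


Register state trace:
  MOV R4, 117  → R4 = 117
  MOV R3, 9  → R3 = 9
  DIV R4, R3  → R4 = 117 // 9 = 13
Final: R4 = 13

13


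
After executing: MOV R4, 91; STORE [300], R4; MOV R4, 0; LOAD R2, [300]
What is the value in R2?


Register and memory trace:
  MOV R4, 91  → R4 = 91
  STORE [300], R4  → mem[300] = 91
  MOV R4, 0  → R4 = 0
  LOAD R2, [300]  → R2 = mem[300] = 91
Final: R2 = 91

91


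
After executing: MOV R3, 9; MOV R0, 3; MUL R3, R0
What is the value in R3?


Register state trace:
  MOV R3, 9  → R3 = 9
  MOV R0, 3  → R0 = 3
  MUL R3, R0  → R3 = 9 * 3 = 27
Final: R3 = 27

27


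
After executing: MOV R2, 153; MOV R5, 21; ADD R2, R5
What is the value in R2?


Register state trace:
  MOV R2, 153  → R2 = 153
  MOV R5, 21  → R5 = 21
  ADD R2, R5  → R2 = 153 + 21 = 174
Final: R2 = 174

174


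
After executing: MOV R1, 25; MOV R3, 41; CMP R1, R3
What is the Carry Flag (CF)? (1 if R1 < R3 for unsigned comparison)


Register state trace:
  MOV R1, 25  → R1 = 25
  MOV R3, 41  → R3 = 41
  CMP R1, R3  → unsigned 25 - 41: borrow occurs
  25 < 41, so CF = 1
CF = 1

1


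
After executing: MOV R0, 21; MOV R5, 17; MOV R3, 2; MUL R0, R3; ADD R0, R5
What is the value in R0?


Register state trace:
  MOV R0, 21  → R0 = 21
  MOV R5, 17  → R5 = 17
  MOV R3, 2  → R3 = 2
  MUL R0, R3  → R0 = 21 * 2 = 42
  ADD R0, R5  → R0 = 42 + 17 = 59
Final: R0 = 59

59


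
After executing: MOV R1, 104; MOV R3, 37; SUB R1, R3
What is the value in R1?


Register state trace:
  MOV R1, 104  → R1 = 104
  MOV R3, 37  → R3 = 37
  SUB R1, R3  → R1 = 104 - 37 = 67
Final: R1 = 67

67


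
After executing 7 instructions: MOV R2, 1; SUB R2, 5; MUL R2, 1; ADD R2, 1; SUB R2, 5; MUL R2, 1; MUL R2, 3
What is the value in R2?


Register state trace:
  MOV R2, 1  → R2 = 1
  SUB R2, 5  → R2 = 1 - 5 = -4
  MUL R2, 1  → R2 = -4 * 1 = -4
  ADD R2, 1  → R2 = -4 + 1 = -3
  SUB R2, 5  → R2 = -3 - 5 = -8
  MUL R2, 1  → R2 = -8 * 1 = -8
  MUL R2, 3  → R2 = -8 * 3 = -24
Final: R2 = -24

-24


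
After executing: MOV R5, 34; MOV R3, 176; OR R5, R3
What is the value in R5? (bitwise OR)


Register state trace:
  MOV R5, 34  → R5 = 34 (0b00100010)
  MOV R3, 176  → R3 = 176 (0b10110000)
  OR R5, R3   → R5 = 34 OR 176 = 178 (0b10110010)
Final: R5 = 178

178


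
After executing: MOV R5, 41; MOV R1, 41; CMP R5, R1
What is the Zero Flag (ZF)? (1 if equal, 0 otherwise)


Register state trace:
  MOV R5, 41  → R5 = 41
  MOV R1, 41  → R1 = 41
  CMP R5, R1  → computes 41 - 41 = 0
  Result is zero, so values are equal
ZF = 1

1


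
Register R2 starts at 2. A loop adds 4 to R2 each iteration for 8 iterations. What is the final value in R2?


Starting value: R2 = 2
  Iter 1: R2 = 2 + 4 = 6
  Iter 2: R2 = 6 + 4 = 10
  Iter 3: R2 = 10 + 4 = 14
  Iter 4: R2 = 14 + 4 = 18
  Iter 5: R2 = 18 + 4 = 22
  Iter 6: R2 = 22 + 4 = 26
  Iter 7: R2 = 26 + 4 = 30
  Iter 8: R2 = 30 + 4 = 34
Final: R2 = 34

34


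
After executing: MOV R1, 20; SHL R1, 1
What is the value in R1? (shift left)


Register state trace:
  MOV R1, 20  → R1 = 20
  SHL R1, 1  → R1 = 20 << 1 = 20 * 2^1 = 40
Final: R1 = 40

40


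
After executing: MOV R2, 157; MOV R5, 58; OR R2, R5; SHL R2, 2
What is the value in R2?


Register state trace:
  MOV R2, 157  → R2 = 157 (0b10011101)
  MOV R5, 58  → R5 = 58 (0b00111010)
  OR R2, R5  → R2 = 157 OR 58 = 191 (0b10111111)
  SHL R2, 2  → R2 = 191 << 2 = 764
Final: R2 = 764

764


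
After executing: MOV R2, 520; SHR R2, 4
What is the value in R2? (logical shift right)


Register state trace:
  MOV R2, 520  → R2 = 520
  SHR R2, 4  → R2 = 520 >> 4 = 520 // 2^4 = 32
Final: R2 = 32

32


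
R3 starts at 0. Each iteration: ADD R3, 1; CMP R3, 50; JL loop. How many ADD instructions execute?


Loop trace (R3 starts at 0, target 50, step 1):
  ADD #1: R3 = 0 + 1 = 1  → 1 < 50, loop
  ADD #2: R3 = 1 + 1 = 2  → 2 < 50, loop
  ADD #3: R3 = 2 + 1 = 3  → 3 < 50, loop
  ADD #4: R3 = 3 + 1 = 4  → 4 < 50, loop
  ADD #5: R3 = 4 + 1 = 5  → 5 < 50, loop
  ADD #6: R3 = 5 + 1 = 6  → 6 < 50, loop
  ADD #7: R3 = 6 + 1 = 7  → 7 < 50, loop
  ADD #8: R3 = 7 + 1 = 8  → 8 < 50, loop
  ADD #9: R3 = 8 + 1 = 9  → 9 < 50, loop
  ADD #10: R3 = 9 + 1 = 10  → 10 < 50, loop
  ADD #11: R3 = 10 + 1 = 11  → 11 < 50, loop
  ADD #12: R3 = 11 + 1 = 12  → 12 < 50, loop
  ADD #13: R3 = 12 + 1 = 13  → 13 < 50, loop
  ADD #14: R3 = 13 + 1 = 14  → 14 < 50, loop
  ADD #15: R3 = 14 + 1 = 15  → 15 < 50, loop
  ADD #16: R3 = 15 + 1 = 16  → 16 < 50, loop
  ADD #17: R3 = 16 + 1 = 17  → 17 < 50, loop
  ADD #18: R3 = 17 + 1 = 18  → 18 < 50, loop
  ADD #19: R3 = 18 + 1 = 19  → 19 < 50, loop
  ADD #20: R3 = 19 + 1 = 20  → 20 < 50, loop
  ADD #21: R3 = 20 + 1 = 21  → 21 < 50, loop
  ADD #22: R3 = 21 + 1 = 22  → 22 < 50, loop
  ADD #23: R3 = 22 + 1 = 23  → 23 < 50, loop
  ADD #24: R3 = 23 + 1 = 24  → 24 < 50, loop
  ADD #25: R3 = 24 + 1 = 25  → 25 < 50, loop
  ADD #26: R3 = 25 + 1 = 26  → 26 < 50, loop
  ADD #27: R3 = 26 + 1 = 27  → 27 < 50, loop
  ADD #28: R3 = 27 + 1 = 28  → 28 < 50, loop
  ADD #29: R3 = 28 + 1 = 29  → 29 < 50, loop
  ADD #30: R3 = 29 + 1 = 30  → 30 < 50, loop
  ADD #31: R3 = 30 + 1 = 31  → 31 < 50, loop
  ADD #32: R3 = 31 + 1 = 32  → 32 < 50, loop
  ADD #33: R3 = 32 + 1 = 33  → 33 < 50, loop
  ADD #34: R3 = 33 + 1 = 34  → 34 < 50, loop
  ADD #35: R3 = 34 + 1 = 35  → 35 < 50, loop
  ADD #36: R3 = 35 + 1 = 36  → 36 < 50, loop
  ADD #37: R3 = 36 + 1 = 37  → 37 < 50, loop
  ADD #38: R3 = 37 + 1 = 38  → 38 < 50, loop
  ADD #39: R3 = 38 + 1 = 39  → 39 < 50, loop
  ADD #40: R3 = 39 + 1 = 40  → 40 < 50, loop
  ADD #41: R3 = 40 + 1 = 41  → 41 < 50, loop
  ADD #42: R3 = 41 + 1 = 42  → 42 < 50, loop
  ADD #43: R3 = 42 + 1 = 43  → 43 < 50, loop
  ADD #44: R3 = 43 + 1 = 44  → 44 < 50, loop
  ADD #45: R3 = 44 + 1 = 45  → 45 < 50, loop
  ADD #46: R3 = 45 + 1 = 46  → 46 < 50, loop
  ADD #47: R3 = 46 + 1 = 47  → 47 < 50, loop
  ADD #48: R3 = 47 + 1 = 48  → 48 < 50, loop
  ADD #49: R3 = 48 + 1 = 49  → 49 < 50, loop
  ADD #50: R3 = 49 + 1 = 50  → 50 >= 50, exit
Total ADD instructions: 50

50


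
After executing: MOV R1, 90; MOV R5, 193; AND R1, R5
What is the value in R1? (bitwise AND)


Register state trace:
  MOV R1, 90  → R1 = 90 (0b01011010)
  MOV R5, 193  → R5 = 193 (0b11000001)
  AND R1, R5  → R1 = 90 AND 193 = 64 (0b01000000)
Final: R1 = 64

64


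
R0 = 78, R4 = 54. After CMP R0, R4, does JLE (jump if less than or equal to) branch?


Trace:
  R0 = 78, R4 = 54
  CMP R0, R4  → compares 78 vs 54
  JLE checks: is 78 less than or equal to 54?
  78 > 54, so condition is false
Branch taken: No

No


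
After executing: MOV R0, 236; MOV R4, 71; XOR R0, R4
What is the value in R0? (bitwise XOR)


Register state trace:
  MOV R0, 236  → R0 = 236 (0b11101100)
  MOV R4, 71  → R4 = 71 (0b01000111)
  XOR R0, R4  → R0 = 236 XOR 71 = 171 (0b10101011)
Final: R0 = 171

171


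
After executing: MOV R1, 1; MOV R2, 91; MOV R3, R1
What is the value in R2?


Register state trace:
  MOV R1, 1  → R1 = 1
  MOV R2, 91  → R2 = 91
  MOV R3, R1  → R3 = 1
Final: R2 = 91

91


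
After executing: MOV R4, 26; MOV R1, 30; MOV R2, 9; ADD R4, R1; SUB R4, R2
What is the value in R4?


Register state trace:
  MOV R4, 26  → R4 = 26
  MOV R1, 30  → R1 = 30
  MOV R2, 9  → R2 = 9
  ADD R4, R1  → R4 = 26 + 30 = 56
  SUB R4, R2  → R4 = 56 - 9 = 47
Final: R4 = 47

47


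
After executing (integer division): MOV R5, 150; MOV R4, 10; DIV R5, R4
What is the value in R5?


Register state trace:
  MOV R5, 150  → R5 = 150
  MOV R4, 10  → R4 = 10
  DIV R5, R4  → R5 = 150 // 10 = 15
Final: R5 = 15

15


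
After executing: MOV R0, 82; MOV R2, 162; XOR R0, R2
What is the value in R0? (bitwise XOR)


Register state trace:
  MOV R0, 82  → R0 = 82 (0b01010010)
  MOV R2, 162  → R2 = 162 (0b10100010)
  XOR R0, R2  → R0 = 82 XOR 162 = 240 (0b11110000)
Final: R0 = 240

240


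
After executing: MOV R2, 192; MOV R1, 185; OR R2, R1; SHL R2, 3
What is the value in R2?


Register state trace:
  MOV R2, 192  → R2 = 192 (0b11000000)
  MOV R1, 185  → R1 = 185 (0b10111001)
  OR R2, R1  → R2 = 192 OR 185 = 249 (0b11111001)
  SHL R2, 3  → R2 = 249 << 3 = 1992
Final: R2 = 1992

1992


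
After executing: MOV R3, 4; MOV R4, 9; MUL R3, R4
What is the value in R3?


Register state trace:
  MOV R3, 4  → R3 = 4
  MOV R4, 9  → R4 = 9
  MUL R3, R4  → R3 = 4 * 9 = 36
Final: R3 = 36

36


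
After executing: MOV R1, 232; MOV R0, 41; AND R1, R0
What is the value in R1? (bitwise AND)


Register state trace:
  MOV R1, 232  → R1 = 232 (0b11101000)
  MOV R0, 41  → R0 = 41 (0b00101001)
  AND R1, R0  → R1 = 232 AND 41 = 40 (0b00101000)
Final: R1 = 40

40


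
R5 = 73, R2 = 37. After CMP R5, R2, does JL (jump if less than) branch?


Trace:
  R5 = 73, R2 = 37
  CMP R5, R2  → compares 73 vs 37
  JL checks: is 73 less than 37?
  73 > 37, so condition is false
Branch taken: No

No


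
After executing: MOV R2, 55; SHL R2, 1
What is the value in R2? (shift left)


Register state trace:
  MOV R2, 55  → R2 = 55
  SHL R2, 1  → R2 = 55 << 1 = 55 * 2^1 = 110
Final: R2 = 110

110


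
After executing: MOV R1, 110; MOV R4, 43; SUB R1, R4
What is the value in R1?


Register state trace:
  MOV R1, 110  → R1 = 110
  MOV R4, 43  → R4 = 43
  SUB R1, R4  → R1 = 110 - 43 = 67
Final: R1 = 67

67


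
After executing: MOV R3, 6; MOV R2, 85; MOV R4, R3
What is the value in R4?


Register state trace:
  MOV R3, 6  → R3 = 6
  MOV R2, 85  → R2 = 85
  MOV R4, R3  → R4 = 6
Final: R4 = 6

6


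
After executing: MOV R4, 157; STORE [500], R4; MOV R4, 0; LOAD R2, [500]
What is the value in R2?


Register and memory trace:
  MOV R4, 157  → R4 = 157
  STORE [500], R4  → mem[500] = 157
  MOV R4, 0  → R4 = 0
  LOAD R2, [500]  → R2 = mem[500] = 157
Final: R2 = 157

157


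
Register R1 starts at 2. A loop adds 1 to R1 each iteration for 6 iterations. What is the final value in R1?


Starting value: R1 = 2
  Iter 1: R1 = 2 + 1 = 3
  Iter 2: R1 = 3 + 1 = 4
  Iter 3: R1 = 4 + 1 = 5
  Iter 4: R1 = 5 + 1 = 6
  Iter 5: R1 = 6 + 1 = 7
  Iter 6: R1 = 7 + 1 = 8
Final: R1 = 8

8


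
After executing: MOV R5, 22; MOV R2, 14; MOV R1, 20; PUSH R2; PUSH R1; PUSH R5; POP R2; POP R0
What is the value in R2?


Stack trace (top is rightmost):
  MOV R5, 22  → R5 = 22
  MOV R2, 14  → R2 = 14
  MOV R1, 20  → R1 = 20
  PUSH R2  → stack: [14]
  PUSH R1  → stack: [14, 20]
  PUSH R5  → stack: [14, 20, 22]
  POP R2  → R2 = 22, stack: [14, 20]
  POP R0  → R0 = 20, stack: [14]
Final: R2 = 22

22


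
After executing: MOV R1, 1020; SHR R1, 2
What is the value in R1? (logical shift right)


Register state trace:
  MOV R1, 1020  → R1 = 1020
  SHR R1, 2  → R1 = 1020 >> 2 = 1020 // 2^2 = 255
Final: R1 = 255

255


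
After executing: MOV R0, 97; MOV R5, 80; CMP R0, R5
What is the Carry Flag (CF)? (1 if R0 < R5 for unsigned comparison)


Register state trace:
  MOV R0, 97  → R0 = 97
  MOV R5, 80  → R5 = 80
  CMP R0, R5  → unsigned 97 - 80: no borrow
  97 >= 80, so CF = 0
CF = 0

0


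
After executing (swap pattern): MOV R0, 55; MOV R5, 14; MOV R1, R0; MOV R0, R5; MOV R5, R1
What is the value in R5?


Register state trace (swap pattern):
  MOV R0, 55  → R0 = 55
  MOV R5, 14  → R5 = 14
  MOV R1, R0  → R1 = 55  (save R0)
  MOV R0, R5  → R0 = 14  (R0 gets R5's value)
  MOV R5, R1  → R5 = 55  (R5 gets saved value)
Final: R5 = 55

55


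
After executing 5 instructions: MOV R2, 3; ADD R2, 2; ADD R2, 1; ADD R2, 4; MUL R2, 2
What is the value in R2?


Register state trace:
  MOV R2, 3  → R2 = 3
  ADD R2, 2  → R2 = 3 + 2 = 5
  ADD R2, 1  → R2 = 5 + 1 = 6
  ADD R2, 4  → R2 = 6 + 4 = 10
  MUL R2, 2  → R2 = 10 * 2 = 20
Final: R2 = 20

20


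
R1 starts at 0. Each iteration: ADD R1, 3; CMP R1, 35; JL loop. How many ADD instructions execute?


Loop trace (R1 starts at 0, target 35, step 3):
  ADD #1: R1 = 0 + 3 = 3  → 3 < 35, loop
  ADD #2: R1 = 3 + 3 = 6  → 6 < 35, loop
  ADD #3: R1 = 6 + 3 = 9  → 9 < 35, loop
  ADD #4: R1 = 9 + 3 = 12  → 12 < 35, loop
  ADD #5: R1 = 12 + 3 = 15  → 15 < 35, loop
  ADD #6: R1 = 15 + 3 = 18  → 18 < 35, loop
  ADD #7: R1 = 18 + 3 = 21  → 21 < 35, loop
  ADD #8: R1 = 21 + 3 = 24  → 24 < 35, loop
  ADD #9: R1 = 24 + 3 = 27  → 27 < 35, loop
  ADD #10: R1 = 27 + 3 = 30  → 30 < 35, loop
  ADD #11: R1 = 30 + 3 = 33  → 33 < 35, loop
  ADD #12: R1 = 33 + 3 = 36  → 36 >= 35, exit
Total ADD instructions: 12

12


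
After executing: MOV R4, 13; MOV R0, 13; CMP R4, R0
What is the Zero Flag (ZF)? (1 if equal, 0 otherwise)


Register state trace:
  MOV R4, 13  → R4 = 13
  MOV R0, 13  → R0 = 13
  CMP R4, R0  → computes 13 - 13 = 0
  Result is zero, so values are equal
ZF = 1

1


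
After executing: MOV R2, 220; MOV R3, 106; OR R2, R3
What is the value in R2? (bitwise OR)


Register state trace:
  MOV R2, 220  → R2 = 220 (0b11011100)
  MOV R3, 106  → R3 = 106 (0b01101010)
  OR R2, R3   → R2 = 220 OR 106 = 254 (0b11111110)
Final: R2 = 254

254


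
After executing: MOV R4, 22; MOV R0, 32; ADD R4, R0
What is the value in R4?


Register state trace:
  MOV R4, 22  → R4 = 22
  MOV R0, 32  → R0 = 32
  ADD R4, R0  → R4 = 22 + 32 = 54
Final: R4 = 54

54


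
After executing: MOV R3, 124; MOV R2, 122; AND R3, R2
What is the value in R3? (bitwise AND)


Register state trace:
  MOV R3, 124  → R3 = 124 (0b01111100)
  MOV R2, 122  → R2 = 122 (0b01111010)
  AND R3, R2  → R3 = 124 AND 122 = 120 (0b01111000)
Final: R3 = 120

120


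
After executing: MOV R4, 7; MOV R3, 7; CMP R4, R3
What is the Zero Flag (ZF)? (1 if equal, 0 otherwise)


Register state trace:
  MOV R4, 7  → R4 = 7
  MOV R3, 7  → R3 = 7
  CMP R4, R3  → computes 7 - 7 = 0
  Result is zero, so values are equal
ZF = 1

1


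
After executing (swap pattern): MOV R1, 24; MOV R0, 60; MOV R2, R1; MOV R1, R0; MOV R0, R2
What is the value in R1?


Register state trace (swap pattern):
  MOV R1, 24  → R1 = 24
  MOV R0, 60  → R0 = 60
  MOV R2, R1  → R2 = 24  (save R1)
  MOV R1, R0  → R1 = 60  (R1 gets R0's value)
  MOV R0, R2  → R0 = 24  (R0 gets saved value)
Final: R1 = 60

60


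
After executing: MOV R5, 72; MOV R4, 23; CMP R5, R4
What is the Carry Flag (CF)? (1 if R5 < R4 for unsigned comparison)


Register state trace:
  MOV R5, 72  → R5 = 72
  MOV R4, 23  → R4 = 23
  CMP R5, R4  → unsigned 72 - 23: no borrow
  72 >= 23, so CF = 0
CF = 0

0


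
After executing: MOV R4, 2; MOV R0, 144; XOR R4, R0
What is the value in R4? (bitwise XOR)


Register state trace:
  MOV R4, 2  → R4 = 2 (0b00000010)
  MOV R0, 144  → R0 = 144 (0b10010000)
  XOR R4, R0  → R4 = 2 XOR 144 = 146 (0b10010010)
Final: R4 = 146

146


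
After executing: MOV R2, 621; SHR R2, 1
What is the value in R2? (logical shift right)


Register state trace:
  MOV R2, 621  → R2 = 621
  SHR R2, 1  → R2 = 621 >> 1 = 621 // 2^1 = 310
Final: R2 = 310

310


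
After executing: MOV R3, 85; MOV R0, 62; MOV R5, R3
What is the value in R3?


Register state trace:
  MOV R3, 85  → R3 = 85
  MOV R0, 62  → R0 = 62
  MOV R5, R3  → R5 = 85
Final: R3 = 85

85


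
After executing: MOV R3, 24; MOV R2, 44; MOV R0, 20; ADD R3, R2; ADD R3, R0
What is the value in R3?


Register state trace:
  MOV R3, 24  → R3 = 24
  MOV R2, 44  → R2 = 44
  MOV R0, 20  → R0 = 20
  ADD R3, R2  → R3 = 24 + 44 = 68
  ADD R3, R0  → R3 = 68 + 20 = 88
Final: R3 = 88

88


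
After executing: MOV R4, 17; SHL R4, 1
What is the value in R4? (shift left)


Register state trace:
  MOV R4, 17  → R4 = 17
  SHL R4, 1  → R4 = 17 << 1 = 17 * 2^1 = 34
Final: R4 = 34

34


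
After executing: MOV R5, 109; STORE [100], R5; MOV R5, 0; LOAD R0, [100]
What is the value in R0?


Register and memory trace:
  MOV R5, 109  → R5 = 109
  STORE [100], R5  → mem[100] = 109
  MOV R5, 0  → R5 = 0
  LOAD R0, [100]  → R0 = mem[100] = 109
Final: R0 = 109

109


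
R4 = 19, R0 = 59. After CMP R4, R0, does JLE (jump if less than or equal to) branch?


Trace:
  R4 = 19, R0 = 59
  CMP R4, R0  → compares 19 vs 59
  JLE checks: is 19 less than or equal to 59?
  19 < 59, so condition is true
Branch taken: Yes

Yes


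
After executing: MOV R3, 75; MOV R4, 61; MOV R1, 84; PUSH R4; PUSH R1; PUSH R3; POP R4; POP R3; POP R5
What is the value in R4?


Stack trace (top is rightmost):
  MOV R3, 75  → R3 = 75
  MOV R4, 61  → R4 = 61
  MOV R1, 84  → R1 = 84
  PUSH R4  → stack: [61]
  PUSH R1  → stack: [61, 84]
  PUSH R3  → stack: [61, 84, 75]
  POP R4  → R4 = 75, stack: [61, 84]
  POP R3  → R3 = 84, stack: [61]
  POP R5  → R5 = 61, stack: []
Final: R4 = 75

75


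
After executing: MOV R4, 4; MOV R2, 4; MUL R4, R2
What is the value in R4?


Register state trace:
  MOV R4, 4  → R4 = 4
  MOV R2, 4  → R2 = 4
  MUL R4, R2  → R4 = 4 * 4 = 16
Final: R4 = 16

16


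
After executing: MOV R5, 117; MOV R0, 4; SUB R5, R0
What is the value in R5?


Register state trace:
  MOV R5, 117  → R5 = 117
  MOV R0, 4  → R0 = 4
  SUB R5, R0  → R5 = 117 - 4 = 113
Final: R5 = 113

113


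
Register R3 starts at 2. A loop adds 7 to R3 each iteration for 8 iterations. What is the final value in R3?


Starting value: R3 = 2
  Iter 1: R3 = 2 + 7 = 9
  Iter 2: R3 = 9 + 7 = 16
  Iter 3: R3 = 16 + 7 = 23
  Iter 4: R3 = 23 + 7 = 30
  Iter 5: R3 = 30 + 7 = 37
  Iter 6: R3 = 37 + 7 = 44
  Iter 7: R3 = 44 + 7 = 51
  Iter 8: R3 = 51 + 7 = 58
Final: R3 = 58

58


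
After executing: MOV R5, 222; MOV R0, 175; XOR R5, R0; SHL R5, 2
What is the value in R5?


Register state trace:
  MOV R5, 222  → R5 = 222 (0b11011110)
  MOV R0, 175  → R0 = 175 (0b10101111)
  XOR R5, R0  → R5 = 222 XOR 175 = 113 (0b01110001)
  SHL R5, 2  → R5 = 113 << 2 = 452
Final: R5 = 452

452


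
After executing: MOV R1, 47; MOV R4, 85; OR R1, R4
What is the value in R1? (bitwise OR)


Register state trace:
  MOV R1, 47  → R1 = 47 (0b00101111)
  MOV R4, 85  → R4 = 85 (0b01010101)
  OR R1, R4   → R1 = 47 OR 85 = 127 (0b01111111)
Final: R1 = 127

127


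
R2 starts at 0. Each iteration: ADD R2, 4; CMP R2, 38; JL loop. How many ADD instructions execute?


Loop trace (R2 starts at 0, target 38, step 4):
  ADD #1: R2 = 0 + 4 = 4  → 4 < 38, loop
  ADD #2: R2 = 4 + 4 = 8  → 8 < 38, loop
  ADD #3: R2 = 8 + 4 = 12  → 12 < 38, loop
  ADD #4: R2 = 12 + 4 = 16  → 16 < 38, loop
  ADD #5: R2 = 16 + 4 = 20  → 20 < 38, loop
  ADD #6: R2 = 20 + 4 = 24  → 24 < 38, loop
  ADD #7: R2 = 24 + 4 = 28  → 28 < 38, loop
  ADD #8: R2 = 28 + 4 = 32  → 32 < 38, loop
  ADD #9: R2 = 32 + 4 = 36  → 36 < 38, loop
  ADD #10: R2 = 36 + 4 = 40  → 40 >= 38, exit
Total ADD instructions: 10

10


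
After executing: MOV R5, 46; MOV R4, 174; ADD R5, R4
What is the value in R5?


Register state trace:
  MOV R5, 46  → R5 = 46
  MOV R4, 174  → R4 = 174
  ADD R5, R4  → R5 = 46 + 174 = 220
Final: R5 = 220

220


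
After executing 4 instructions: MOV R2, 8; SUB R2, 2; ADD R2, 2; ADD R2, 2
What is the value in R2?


Register state trace:
  MOV R2, 8  → R2 = 8
  SUB R2, 2  → R2 = 8 - 2 = 6
  ADD R2, 2  → R2 = 6 + 2 = 8
  ADD R2, 2  → R2 = 8 + 2 = 10
Final: R2 = 10

10


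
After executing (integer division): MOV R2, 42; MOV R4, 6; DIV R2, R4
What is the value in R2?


Register state trace:
  MOV R2, 42  → R2 = 42
  MOV R4, 6  → R4 = 6
  DIV R2, R4  → R2 = 42 // 6 = 7
Final: R2 = 7

7


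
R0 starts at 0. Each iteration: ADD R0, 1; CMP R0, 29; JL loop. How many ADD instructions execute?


Loop trace (R0 starts at 0, target 29, step 1):
  ADD #1: R0 = 0 + 1 = 1  → 1 < 29, loop
  ADD #2: R0 = 1 + 1 = 2  → 2 < 29, loop
  ADD #3: R0 = 2 + 1 = 3  → 3 < 29, loop
  ADD #4: R0 = 3 + 1 = 4  → 4 < 29, loop
  ADD #5: R0 = 4 + 1 = 5  → 5 < 29, loop
  ADD #6: R0 = 5 + 1 = 6  → 6 < 29, loop
  ADD #7: R0 = 6 + 1 = 7  → 7 < 29, loop
  ADD #8: R0 = 7 + 1 = 8  → 8 < 29, loop
  ADD #9: R0 = 8 + 1 = 9  → 9 < 29, loop
  ADD #10: R0 = 9 + 1 = 10  → 10 < 29, loop
  ADD #11: R0 = 10 + 1 = 11  → 11 < 29, loop
  ADD #12: R0 = 11 + 1 = 12  → 12 < 29, loop
  ADD #13: R0 = 12 + 1 = 13  → 13 < 29, loop
  ADD #14: R0 = 13 + 1 = 14  → 14 < 29, loop
  ADD #15: R0 = 14 + 1 = 15  → 15 < 29, loop
  ADD #16: R0 = 15 + 1 = 16  → 16 < 29, loop
  ADD #17: R0 = 16 + 1 = 17  → 17 < 29, loop
  ADD #18: R0 = 17 + 1 = 18  → 18 < 29, loop
  ADD #19: R0 = 18 + 1 = 19  → 19 < 29, loop
  ADD #20: R0 = 19 + 1 = 20  → 20 < 29, loop
  ADD #21: R0 = 20 + 1 = 21  → 21 < 29, loop
  ADD #22: R0 = 21 + 1 = 22  → 22 < 29, loop
  ADD #23: R0 = 22 + 1 = 23  → 23 < 29, loop
  ADD #24: R0 = 23 + 1 = 24  → 24 < 29, loop
  ADD #25: R0 = 24 + 1 = 25  → 25 < 29, loop
  ADD #26: R0 = 25 + 1 = 26  → 26 < 29, loop
  ADD #27: R0 = 26 + 1 = 27  → 27 < 29, loop
  ADD #28: R0 = 27 + 1 = 28  → 28 < 29, loop
  ADD #29: R0 = 28 + 1 = 29  → 29 >= 29, exit
Total ADD instructions: 29

29


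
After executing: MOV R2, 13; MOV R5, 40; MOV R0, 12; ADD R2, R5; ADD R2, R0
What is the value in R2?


Register state trace:
  MOV R2, 13  → R2 = 13
  MOV R5, 40  → R5 = 40
  MOV R0, 12  → R0 = 12
  ADD R2, R5  → R2 = 13 + 40 = 53
  ADD R2, R0  → R2 = 53 + 12 = 65
Final: R2 = 65

65


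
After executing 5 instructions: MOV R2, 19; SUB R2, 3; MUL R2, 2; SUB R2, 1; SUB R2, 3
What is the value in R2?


Register state trace:
  MOV R2, 19  → R2 = 19
  SUB R2, 3  → R2 = 19 - 3 = 16
  MUL R2, 2  → R2 = 16 * 2 = 32
  SUB R2, 1  → R2 = 32 - 1 = 31
  SUB R2, 3  → R2 = 31 - 3 = 28
Final: R2 = 28

28


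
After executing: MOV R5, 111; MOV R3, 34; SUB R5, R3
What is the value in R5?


Register state trace:
  MOV R5, 111  → R5 = 111
  MOV R3, 34  → R3 = 34
  SUB R5, R3  → R5 = 111 - 34 = 77
Final: R5 = 77

77


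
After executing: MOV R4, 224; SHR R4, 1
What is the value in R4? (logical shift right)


Register state trace:
  MOV R4, 224  → R4 = 224
  SHR R4, 1  → R4 = 224 >> 1 = 224 // 2^1 = 112
Final: R4 = 112

112


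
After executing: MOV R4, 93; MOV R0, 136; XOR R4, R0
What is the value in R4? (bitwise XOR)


Register state trace:
  MOV R4, 93  → R4 = 93 (0b01011101)
  MOV R0, 136  → R0 = 136 (0b10001000)
  XOR R4, R0  → R4 = 93 XOR 136 = 213 (0b11010101)
Final: R4 = 213

213


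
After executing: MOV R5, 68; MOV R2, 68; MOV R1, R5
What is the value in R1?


Register state trace:
  MOV R5, 68  → R5 = 68
  MOV R2, 68  → R2 = 68
  MOV R1, R5  → R1 = 68
Final: R1 = 68

68


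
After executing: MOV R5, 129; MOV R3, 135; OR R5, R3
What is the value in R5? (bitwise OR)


Register state trace:
  MOV R5, 129  → R5 = 129 (0b10000001)
  MOV R3, 135  → R3 = 135 (0b10000111)
  OR R5, R3   → R5 = 129 OR 135 = 135 (0b10000111)
Final: R5 = 135

135


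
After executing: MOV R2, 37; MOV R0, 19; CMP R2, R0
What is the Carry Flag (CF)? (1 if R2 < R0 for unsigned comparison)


Register state trace:
  MOV R2, 37  → R2 = 37
  MOV R0, 19  → R0 = 19
  CMP R2, R0  → unsigned 37 - 19: no borrow
  37 >= 19, so CF = 0
CF = 0

0


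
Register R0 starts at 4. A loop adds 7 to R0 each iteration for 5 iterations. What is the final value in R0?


Starting value: R0 = 4
  Iter 1: R0 = 4 + 7 = 11
  Iter 2: R0 = 11 + 7 = 18
  Iter 3: R0 = 18 + 7 = 25
  Iter 4: R0 = 25 + 7 = 32
  Iter 5: R0 = 32 + 7 = 39
Final: R0 = 39

39


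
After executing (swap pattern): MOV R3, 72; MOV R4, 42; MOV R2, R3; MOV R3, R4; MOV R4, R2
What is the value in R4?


Register state trace (swap pattern):
  MOV R3, 72  → R3 = 72
  MOV R4, 42  → R4 = 42
  MOV R2, R3  → R2 = 72  (save R3)
  MOV R3, R4  → R3 = 42  (R3 gets R4's value)
  MOV R4, R2  → R4 = 72  (R4 gets saved value)
Final: R4 = 72

72


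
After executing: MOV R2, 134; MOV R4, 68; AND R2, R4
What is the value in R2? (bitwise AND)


Register state trace:
  MOV R2, 134  → R2 = 134 (0b10000110)
  MOV R4, 68  → R4 = 68 (0b01000100)
  AND R2, R4  → R2 = 134 AND 68 = 4 (0b00000100)
Final: R2 = 4

4


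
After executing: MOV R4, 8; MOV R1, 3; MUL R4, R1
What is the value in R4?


Register state trace:
  MOV R4, 8  → R4 = 8
  MOV R1, 3  → R1 = 3
  MUL R4, R1  → R4 = 8 * 3 = 24
Final: R4 = 24

24


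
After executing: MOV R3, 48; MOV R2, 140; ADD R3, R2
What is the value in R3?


Register state trace:
  MOV R3, 48  → R3 = 48
  MOV R2, 140  → R2 = 140
  ADD R3, R2  → R3 = 48 + 140 = 188
Final: R3 = 188

188


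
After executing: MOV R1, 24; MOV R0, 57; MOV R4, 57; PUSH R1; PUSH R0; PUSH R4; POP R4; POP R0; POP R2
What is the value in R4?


Stack trace (top is rightmost):
  MOV R1, 24  → R1 = 24
  MOV R0, 57  → R0 = 57
  MOV R4, 57  → R4 = 57
  PUSH R1  → stack: [24]
  PUSH R0  → stack: [24, 57]
  PUSH R4  → stack: [24, 57, 57]
  POP R4  → R4 = 57, stack: [24, 57]
  POP R0  → R0 = 57, stack: [24]
  POP R2  → R2 = 24, stack: []
Final: R4 = 57

57


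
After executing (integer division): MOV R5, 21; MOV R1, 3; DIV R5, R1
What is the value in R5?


Register state trace:
  MOV R5, 21  → R5 = 21
  MOV R1, 3  → R1 = 3
  DIV R5, R1  → R5 = 21 // 3 = 7
Final: R5 = 7

7


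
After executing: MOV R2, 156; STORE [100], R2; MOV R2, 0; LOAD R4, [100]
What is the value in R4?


Register and memory trace:
  MOV R2, 156  → R2 = 156
  STORE [100], R2  → mem[100] = 156
  MOV R2, 0  → R2 = 0
  LOAD R4, [100]  → R4 = mem[100] = 156
Final: R4 = 156

156


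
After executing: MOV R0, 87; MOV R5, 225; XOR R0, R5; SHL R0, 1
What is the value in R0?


Register state trace:
  MOV R0, 87  → R0 = 87 (0b01010111)
  MOV R5, 225  → R5 = 225 (0b11100001)
  XOR R0, R5  → R0 = 87 XOR 225 = 182 (0b10110110)
  SHL R0, 1  → R0 = 182 << 1 = 364
Final: R0 = 364

364


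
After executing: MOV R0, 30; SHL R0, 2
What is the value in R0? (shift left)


Register state trace:
  MOV R0, 30  → R0 = 30
  SHL R0, 2  → R0 = 30 << 2 = 30 * 2^2 = 120
Final: R0 = 120

120


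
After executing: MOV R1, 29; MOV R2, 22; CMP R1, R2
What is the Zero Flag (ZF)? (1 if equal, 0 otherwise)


Register state trace:
  MOV R1, 29  → R1 = 29
  MOV R2, 22  → R2 = 22
  CMP R1, R2  → computes 29 - 22 = 7
  Result is nonzero, so values are not equal
ZF = 0

0


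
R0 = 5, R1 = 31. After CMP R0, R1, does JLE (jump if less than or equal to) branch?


Trace:
  R0 = 5, R1 = 31
  CMP R0, R1  → compares 5 vs 31
  JLE checks: is 5 less than or equal to 31?
  5 < 31, so condition is true
Branch taken: Yes

Yes


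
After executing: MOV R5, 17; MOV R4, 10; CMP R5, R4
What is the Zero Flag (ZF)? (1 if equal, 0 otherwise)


Register state trace:
  MOV R5, 17  → R5 = 17
  MOV R4, 10  → R4 = 10
  CMP R5, R4  → computes 17 - 10 = 7
  Result is nonzero, so values are not equal
ZF = 0

0


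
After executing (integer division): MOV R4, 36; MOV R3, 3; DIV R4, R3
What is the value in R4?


Register state trace:
  MOV R4, 36  → R4 = 36
  MOV R3, 3  → R3 = 3
  DIV R4, R3  → R4 = 36 // 3 = 12
Final: R4 = 12

12


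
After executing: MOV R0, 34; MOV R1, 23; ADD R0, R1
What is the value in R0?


Register state trace:
  MOV R0, 34  → R0 = 34
  MOV R1, 23  → R1 = 23
  ADD R0, R1  → R0 = 34 + 23 = 57
Final: R0 = 57

57


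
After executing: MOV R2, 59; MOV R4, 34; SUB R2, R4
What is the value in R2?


Register state trace:
  MOV R2, 59  → R2 = 59
  MOV R4, 34  → R4 = 34
  SUB R2, R4  → R2 = 59 - 34 = 25
Final: R2 = 25

25


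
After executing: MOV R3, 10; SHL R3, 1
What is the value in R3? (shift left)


Register state trace:
  MOV R3, 10  → R3 = 10
  SHL R3, 1  → R3 = 10 << 1 = 10 * 2^1 = 20
Final: R3 = 20

20


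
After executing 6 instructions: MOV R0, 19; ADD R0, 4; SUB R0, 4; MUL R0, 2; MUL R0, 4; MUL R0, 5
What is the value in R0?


Register state trace:
  MOV R0, 19  → R0 = 19
  ADD R0, 4  → R0 = 19 + 4 = 23
  SUB R0, 4  → R0 = 23 - 4 = 19
  MUL R0, 2  → R0 = 19 * 2 = 38
  MUL R0, 4  → R0 = 38 * 4 = 152
  MUL R0, 5  → R0 = 152 * 5 = 760
Final: R0 = 760

760


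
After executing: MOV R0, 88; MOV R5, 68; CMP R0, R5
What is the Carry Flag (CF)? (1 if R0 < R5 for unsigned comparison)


Register state trace:
  MOV R0, 88  → R0 = 88
  MOV R5, 68  → R5 = 68
  CMP R0, R5  → unsigned 88 - 68: no borrow
  88 >= 68, so CF = 0
CF = 0

0


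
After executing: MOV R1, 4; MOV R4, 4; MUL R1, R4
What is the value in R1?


Register state trace:
  MOV R1, 4  → R1 = 4
  MOV R4, 4  → R4 = 4
  MUL R1, R4  → R1 = 4 * 4 = 16
Final: R1 = 16

16


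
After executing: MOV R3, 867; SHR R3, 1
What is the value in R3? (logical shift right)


Register state trace:
  MOV R3, 867  → R3 = 867
  SHR R3, 1  → R3 = 867 >> 1 = 867 // 2^1 = 433
Final: R3 = 433

433


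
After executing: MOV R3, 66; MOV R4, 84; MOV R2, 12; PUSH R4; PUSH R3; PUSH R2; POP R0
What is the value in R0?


Stack trace (top is rightmost):
  MOV R3, 66  → R3 = 66
  MOV R4, 84  → R4 = 84
  MOV R2, 12  → R2 = 12
  PUSH R4  → stack: [84]
  PUSH R3  → stack: [84, 66]
  PUSH R2  → stack: [84, 66, 12]
  POP R0  → R0 = 12, stack: [84, 66]
Final: R0 = 12

12


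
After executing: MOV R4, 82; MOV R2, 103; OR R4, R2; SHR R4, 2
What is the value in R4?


Register state trace:
  MOV R4, 82  → R4 = 82 (0b01010010)
  MOV R2, 103  → R2 = 103 (0b01100111)
  OR R4, R2  → R4 = 82 OR 103 = 119 (0b01110111)
  SHR R4, 2  → R4 = 119 >> 2 = 29
Final: R4 = 29

29


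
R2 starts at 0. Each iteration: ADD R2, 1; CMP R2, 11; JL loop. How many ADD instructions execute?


Loop trace (R2 starts at 0, target 11, step 1):
  ADD #1: R2 = 0 + 1 = 1  → 1 < 11, loop
  ADD #2: R2 = 1 + 1 = 2  → 2 < 11, loop
  ADD #3: R2 = 2 + 1 = 3  → 3 < 11, loop
  ADD #4: R2 = 3 + 1 = 4  → 4 < 11, loop
  ADD #5: R2 = 4 + 1 = 5  → 5 < 11, loop
  ADD #6: R2 = 5 + 1 = 6  → 6 < 11, loop
  ADD #7: R2 = 6 + 1 = 7  → 7 < 11, loop
  ADD #8: R2 = 7 + 1 = 8  → 8 < 11, loop
  ADD #9: R2 = 8 + 1 = 9  → 9 < 11, loop
  ADD #10: R2 = 9 + 1 = 10  → 10 < 11, loop
  ADD #11: R2 = 10 + 1 = 11  → 11 >= 11, exit
Total ADD instructions: 11

11


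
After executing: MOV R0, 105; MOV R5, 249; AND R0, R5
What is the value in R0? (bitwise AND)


Register state trace:
  MOV R0, 105  → R0 = 105 (0b01101001)
  MOV R5, 249  → R5 = 249 (0b11111001)
  AND R0, R5  → R0 = 105 AND 249 = 105 (0b01101001)
Final: R0 = 105

105


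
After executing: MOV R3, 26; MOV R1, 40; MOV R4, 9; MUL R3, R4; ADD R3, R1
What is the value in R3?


Register state trace:
  MOV R3, 26  → R3 = 26
  MOV R1, 40  → R1 = 40
  MOV R4, 9  → R4 = 9
  MUL R3, R4  → R3 = 26 * 9 = 234
  ADD R3, R1  → R3 = 234 + 40 = 274
Final: R3 = 274

274


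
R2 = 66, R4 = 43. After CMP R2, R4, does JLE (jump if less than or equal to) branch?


Trace:
  R2 = 66, R4 = 43
  CMP R2, R4  → compares 66 vs 43
  JLE checks: is 66 less than or equal to 43?
  66 > 43, so condition is false
Branch taken: No

No


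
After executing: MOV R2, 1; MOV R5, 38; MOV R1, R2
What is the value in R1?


Register state trace:
  MOV R2, 1  → R2 = 1
  MOV R5, 38  → R5 = 38
  MOV R1, R2  → R1 = 1
Final: R1 = 1

1


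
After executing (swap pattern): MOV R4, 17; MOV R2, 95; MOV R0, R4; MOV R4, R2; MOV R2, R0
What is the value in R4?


Register state trace (swap pattern):
  MOV R4, 17  → R4 = 17
  MOV R2, 95  → R2 = 95
  MOV R0, R4  → R0 = 17  (save R4)
  MOV R4, R2  → R4 = 95  (R4 gets R2's value)
  MOV R2, R0  → R2 = 17  (R2 gets saved value)
Final: R4 = 95

95


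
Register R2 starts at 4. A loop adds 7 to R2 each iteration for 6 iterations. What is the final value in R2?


Starting value: R2 = 4
  Iter 1: R2 = 4 + 7 = 11
  Iter 2: R2 = 11 + 7 = 18
  Iter 3: R2 = 18 + 7 = 25
  Iter 4: R2 = 25 + 7 = 32
  Iter 5: R2 = 32 + 7 = 39
  Iter 6: R2 = 39 + 7 = 46
Final: R2 = 46

46


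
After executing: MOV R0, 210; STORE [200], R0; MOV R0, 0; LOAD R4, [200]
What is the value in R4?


Register and memory trace:
  MOV R0, 210  → R0 = 210
  STORE [200], R0  → mem[200] = 210
  MOV R0, 0  → R0 = 0
  LOAD R4, [200]  → R4 = mem[200] = 210
Final: R4 = 210

210


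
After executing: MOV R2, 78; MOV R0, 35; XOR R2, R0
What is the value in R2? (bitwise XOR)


Register state trace:
  MOV R2, 78  → R2 = 78 (0b01001110)
  MOV R0, 35  → R0 = 35 (0b00100011)
  XOR R2, R0  → R2 = 78 XOR 35 = 109 (0b01101101)
Final: R2 = 109

109


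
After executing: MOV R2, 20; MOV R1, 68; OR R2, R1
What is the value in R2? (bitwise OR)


Register state trace:
  MOV R2, 20  → R2 = 20 (0b00010100)
  MOV R1, 68  → R1 = 68 (0b01000100)
  OR R2, R1   → R2 = 20 OR 68 = 84 (0b01010100)
Final: R2 = 84

84


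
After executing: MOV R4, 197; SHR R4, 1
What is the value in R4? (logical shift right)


Register state trace:
  MOV R4, 197  → R4 = 197
  SHR R4, 1  → R4 = 197 >> 1 = 197 // 2^1 = 98
Final: R4 = 98

98


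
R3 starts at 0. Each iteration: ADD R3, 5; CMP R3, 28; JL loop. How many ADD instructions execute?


Loop trace (R3 starts at 0, target 28, step 5):
  ADD #1: R3 = 0 + 5 = 5  → 5 < 28, loop
  ADD #2: R3 = 5 + 5 = 10  → 10 < 28, loop
  ADD #3: R3 = 10 + 5 = 15  → 15 < 28, loop
  ADD #4: R3 = 15 + 5 = 20  → 20 < 28, loop
  ADD #5: R3 = 20 + 5 = 25  → 25 < 28, loop
  ADD #6: R3 = 25 + 5 = 30  → 30 >= 28, exit
Total ADD instructions: 6

6


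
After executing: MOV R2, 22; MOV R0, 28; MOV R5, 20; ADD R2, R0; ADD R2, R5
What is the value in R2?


Register state trace:
  MOV R2, 22  → R2 = 22
  MOV R0, 28  → R0 = 28
  MOV R5, 20  → R5 = 20
  ADD R2, R0  → R2 = 22 + 28 = 50
  ADD R2, R5  → R2 = 50 + 20 = 70
Final: R2 = 70

70


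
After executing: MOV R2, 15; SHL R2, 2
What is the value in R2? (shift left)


Register state trace:
  MOV R2, 15  → R2 = 15
  SHL R2, 2  → R2 = 15 << 2 = 15 * 2^2 = 60
Final: R2 = 60

60


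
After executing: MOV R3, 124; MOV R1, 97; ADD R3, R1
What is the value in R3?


Register state trace:
  MOV R3, 124  → R3 = 124
  MOV R1, 97  → R1 = 97
  ADD R3, R1  → R3 = 124 + 97 = 221
Final: R3 = 221

221


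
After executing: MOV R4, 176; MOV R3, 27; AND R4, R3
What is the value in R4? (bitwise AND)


Register state trace:
  MOV R4, 176  → R4 = 176 (0b10110000)
  MOV R3, 27  → R3 = 27 (0b00011011)
  AND R4, R3  → R4 = 176 AND 27 = 16 (0b00010000)
Final: R4 = 16

16


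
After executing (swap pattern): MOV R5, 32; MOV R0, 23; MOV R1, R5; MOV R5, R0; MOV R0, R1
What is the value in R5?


Register state trace (swap pattern):
  MOV R5, 32  → R5 = 32
  MOV R0, 23  → R0 = 23
  MOV R1, R5  → R1 = 32  (save R5)
  MOV R5, R0  → R5 = 23  (R5 gets R0's value)
  MOV R0, R1  → R0 = 32  (R0 gets saved value)
Final: R5 = 23

23


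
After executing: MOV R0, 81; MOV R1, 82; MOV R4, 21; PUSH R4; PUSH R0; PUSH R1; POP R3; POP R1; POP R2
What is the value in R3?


Stack trace (top is rightmost):
  MOV R0, 81  → R0 = 81
  MOV R1, 82  → R1 = 82
  MOV R4, 21  → R4 = 21
  PUSH R4  → stack: [21]
  PUSH R0  → stack: [21, 81]
  PUSH R1  → stack: [21, 81, 82]
  POP R3  → R3 = 82, stack: [21, 81]
  POP R1  → R1 = 81, stack: [21]
  POP R2  → R2 = 21, stack: []
Final: R3 = 82

82


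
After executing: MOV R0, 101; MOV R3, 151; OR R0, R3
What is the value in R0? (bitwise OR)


Register state trace:
  MOV R0, 101  → R0 = 101 (0b01100101)
  MOV R3, 151  → R3 = 151 (0b10010111)
  OR R0, R3   → R0 = 101 OR 151 = 247 (0b11110111)
Final: R0 = 247

247


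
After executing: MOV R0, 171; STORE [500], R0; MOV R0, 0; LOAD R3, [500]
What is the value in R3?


Register and memory trace:
  MOV R0, 171  → R0 = 171
  STORE [500], R0  → mem[500] = 171
  MOV R0, 0  → R0 = 0
  LOAD R3, [500]  → R3 = mem[500] = 171
Final: R3 = 171

171


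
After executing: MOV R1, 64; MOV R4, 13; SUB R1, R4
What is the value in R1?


Register state trace:
  MOV R1, 64  → R1 = 64
  MOV R4, 13  → R4 = 13
  SUB R1, R4  → R1 = 64 - 13 = 51
Final: R1 = 51

51


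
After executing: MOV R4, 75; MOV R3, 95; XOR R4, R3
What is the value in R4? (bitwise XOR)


Register state trace:
  MOV R4, 75  → R4 = 75 (0b01001011)
  MOV R3, 95  → R3 = 95 (0b01011111)
  XOR R4, R3  → R4 = 75 XOR 95 = 20 (0b00010100)
Final: R4 = 20

20


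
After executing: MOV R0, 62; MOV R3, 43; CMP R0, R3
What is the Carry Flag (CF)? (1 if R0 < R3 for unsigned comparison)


Register state trace:
  MOV R0, 62  → R0 = 62
  MOV R3, 43  → R3 = 43
  CMP R0, R3  → unsigned 62 - 43: no borrow
  62 >= 43, so CF = 0
CF = 0

0


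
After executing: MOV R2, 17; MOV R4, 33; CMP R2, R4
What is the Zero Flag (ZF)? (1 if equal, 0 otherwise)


Register state trace:
  MOV R2, 17  → R2 = 17
  MOV R4, 33  → R4 = 33
  CMP R2, R4  → computes 17 - 33 = -16
  Result is nonzero, so values are not equal
ZF = 0

0


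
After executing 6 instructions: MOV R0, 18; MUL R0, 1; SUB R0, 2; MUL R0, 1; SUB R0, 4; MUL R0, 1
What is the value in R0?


Register state trace:
  MOV R0, 18  → R0 = 18
  MUL R0, 1  → R0 = 18 * 1 = 18
  SUB R0, 2  → R0 = 18 - 2 = 16
  MUL R0, 1  → R0 = 16 * 1 = 16
  SUB R0, 4  → R0 = 16 - 4 = 12
  MUL R0, 1  → R0 = 12 * 1 = 12
Final: R0 = 12

12


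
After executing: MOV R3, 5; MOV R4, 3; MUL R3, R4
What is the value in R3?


Register state trace:
  MOV R3, 5  → R3 = 5
  MOV R4, 3  → R4 = 3
  MUL R3, R4  → R3 = 5 * 3 = 15
Final: R3 = 15

15


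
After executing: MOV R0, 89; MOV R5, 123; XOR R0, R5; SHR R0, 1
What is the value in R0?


Register state trace:
  MOV R0, 89  → R0 = 89 (0b01011001)
  MOV R5, 123  → R5 = 123 (0b01111011)
  XOR R0, R5  → R0 = 89 XOR 123 = 34 (0b00100010)
  SHR R0, 1  → R0 = 34 >> 1 = 17
Final: R0 = 17

17


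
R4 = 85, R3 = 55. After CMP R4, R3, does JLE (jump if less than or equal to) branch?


Trace:
  R4 = 85, R3 = 55
  CMP R4, R3  → compares 85 vs 55
  JLE checks: is 85 less than or equal to 55?
  85 > 55, so condition is false
Branch taken: No

No


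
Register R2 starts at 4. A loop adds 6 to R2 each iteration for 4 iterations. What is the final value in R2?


Starting value: R2 = 4
  Iter 1: R2 = 4 + 6 = 10
  Iter 2: R2 = 10 + 6 = 16
  Iter 3: R2 = 16 + 6 = 22
  Iter 4: R2 = 22 + 6 = 28
Final: R2 = 28

28


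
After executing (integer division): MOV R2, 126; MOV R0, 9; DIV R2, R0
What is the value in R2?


Register state trace:
  MOV R2, 126  → R2 = 126
  MOV R0, 9  → R0 = 9
  DIV R2, R0  → R2 = 126 // 9 = 14
Final: R2 = 14

14


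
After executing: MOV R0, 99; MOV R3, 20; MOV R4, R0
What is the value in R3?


Register state trace:
  MOV R0, 99  → R0 = 99
  MOV R3, 20  → R3 = 20
  MOV R4, R0  → R4 = 99
Final: R3 = 20

20


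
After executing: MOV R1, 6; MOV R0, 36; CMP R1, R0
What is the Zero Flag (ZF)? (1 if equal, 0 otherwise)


Register state trace:
  MOV R1, 6  → R1 = 6
  MOV R0, 36  → R0 = 36
  CMP R1, R0  → computes 6 - 36 = -30
  Result is nonzero, so values are not equal
ZF = 0

0


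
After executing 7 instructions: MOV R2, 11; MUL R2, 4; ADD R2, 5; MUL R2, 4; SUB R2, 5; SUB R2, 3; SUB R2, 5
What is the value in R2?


Register state trace:
  MOV R2, 11  → R2 = 11
  MUL R2, 4  → R2 = 11 * 4 = 44
  ADD R2, 5  → R2 = 44 + 5 = 49
  MUL R2, 4  → R2 = 49 * 4 = 196
  SUB R2, 5  → R2 = 196 - 5 = 191
  SUB R2, 3  → R2 = 191 - 3 = 188
  SUB R2, 5  → R2 = 188 - 5 = 183
Final: R2 = 183

183
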